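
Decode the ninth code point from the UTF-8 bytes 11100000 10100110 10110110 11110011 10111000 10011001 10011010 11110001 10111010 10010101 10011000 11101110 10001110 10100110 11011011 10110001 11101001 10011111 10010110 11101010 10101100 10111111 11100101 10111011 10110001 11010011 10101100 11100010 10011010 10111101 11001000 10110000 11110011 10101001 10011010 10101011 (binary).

U+04EC

Offset 0: leading byte 0xE0 = 11100000 → 3-byte char #1 = E0 A6 B6.
Offset 3: leading byte 0xF3 = 11110011 → 4-byte char #2 = F3 B8 99 9A.
Offset 7: leading byte 0xF1 = 11110001 → 4-byte char #3 = F1 BA 95 98.
Offset 11: leading byte 0xEE = 11101110 → 3-byte char #4 = EE 8E A6.
Offset 14: leading byte 0xDB = 11011011 → 2-byte char #5 = DB B1.
Offset 16: leading byte 0xE9 = 11101001 → 3-byte char #6 = E9 9F 96.
Offset 19: leading byte 0xEA = 11101010 → 3-byte char #7 = EA AC BF.
Offset 22: leading byte 0xE5 = 11100101 → 3-byte char #8 = E5 BB B1.
Offset 25: leading byte 0xD3 = 11010011 → 2-byte char #9 = D3 AC.
Leading byte 0xD3 = 11010011 matches 110xxxxx → 2-byte sequence.
Byte 1: 0xD3 = 11010011, payload 10011 (5 bits).
Byte 2: 0xAC = 10101100 (10xxxxxx ✓), payload 101100.
Concatenate: 10011101100 = 0x4EC (11 bits → U+04EC).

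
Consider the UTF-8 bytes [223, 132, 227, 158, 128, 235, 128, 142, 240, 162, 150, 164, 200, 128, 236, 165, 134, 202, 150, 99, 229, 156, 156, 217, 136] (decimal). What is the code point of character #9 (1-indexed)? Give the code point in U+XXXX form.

U+571C

Offset 0: leading byte 0xDF = 11011111 → 2-byte char #1 = DF 84.
Offset 2: leading byte 0xE3 = 11100011 → 3-byte char #2 = E3 9E 80.
Offset 5: leading byte 0xEB = 11101011 → 3-byte char #3 = EB 80 8E.
Offset 8: leading byte 0xF0 = 11110000 → 4-byte char #4 = F0 A2 96 A4.
Offset 12: leading byte 0xC8 = 11001000 → 2-byte char #5 = C8 80.
Offset 14: leading byte 0xEC = 11101100 → 3-byte char #6 = EC A5 86.
Offset 17: leading byte 0xCA = 11001010 → 2-byte char #7 = CA 96.
Offset 19: leading byte 0x63 = 01100011 → 1-byte char #8 = 63.
Offset 20: leading byte 0xE5 = 11100101 → 3-byte char #9 = E5 9C 9C.
Leading byte 0xE5 = 11100101 matches 1110xxxx → 3-byte sequence.
Byte 1: 0xE5 = 11100101, payload 0101 (4 bits).
Byte 2: 0x9C = 10011100 (10xxxxxx ✓), payload 011100.
Byte 3: 0x9C = 10011100 (10xxxxxx ✓), payload 011100.
Concatenate: 0101011100011100 = 0x571C (16 bits → U+571C).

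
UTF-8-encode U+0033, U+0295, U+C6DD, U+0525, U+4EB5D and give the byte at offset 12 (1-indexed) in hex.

1-indexed offset 12 is 0-indexed offset 11.
U+0033 → 1-byte form 33 at offsets 0–0.
U+0295 → 2-byte form CA 95 at offsets 1–2.
U+C6DD → 3-byte form EC 9B 9D at offsets 3–5.
U+0525 → 2-byte form D4 A5 at offsets 6–7.
U+4EB5D → 4-byte form F1 8E AD 9D at offsets 8–11.
Offset 11 falls in char 5's range; it's byte 4 of F1 8E AD 9D = 0x9D.

0x9D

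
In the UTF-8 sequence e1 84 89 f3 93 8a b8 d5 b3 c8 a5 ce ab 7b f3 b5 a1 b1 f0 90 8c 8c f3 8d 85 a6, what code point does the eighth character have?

Offset 0: leading byte 0xE1 = 11100001 → 3-byte char #1 = E1 84 89.
Offset 3: leading byte 0xF3 = 11110011 → 4-byte char #2 = F3 93 8A B8.
Offset 7: leading byte 0xD5 = 11010101 → 2-byte char #3 = D5 B3.
Offset 9: leading byte 0xC8 = 11001000 → 2-byte char #4 = C8 A5.
Offset 11: leading byte 0xCE = 11001110 → 2-byte char #5 = CE AB.
Offset 13: leading byte 0x7B = 01111011 → 1-byte char #6 = 7B.
Offset 14: leading byte 0xF3 = 11110011 → 4-byte char #7 = F3 B5 A1 B1.
Offset 18: leading byte 0xF0 = 11110000 → 4-byte char #8 = F0 90 8C 8C.
Leading byte 0xF0 = 11110000 matches 11110xxx → 4-byte sequence.
Byte 1: 0xF0 = 11110000, payload 000 (3 bits).
Byte 2: 0x90 = 10010000 (10xxxxxx ✓), payload 010000.
Byte 3: 0x8C = 10001100 (10xxxxxx ✓), payload 001100.
Byte 4: 0x8C = 10001100 (10xxxxxx ✓), payload 001100.
Concatenate: 000010000001100001100 = 0x1030C (21 bits → U+1030C).

U+1030C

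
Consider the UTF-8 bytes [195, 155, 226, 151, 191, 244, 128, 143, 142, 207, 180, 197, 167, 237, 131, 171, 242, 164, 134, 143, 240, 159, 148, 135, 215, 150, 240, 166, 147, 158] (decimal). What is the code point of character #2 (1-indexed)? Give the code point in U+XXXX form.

U+25FF

Offset 0: leading byte 0xC3 = 11000011 → 2-byte char #1 = C3 9B.
Offset 2: leading byte 0xE2 = 11100010 → 3-byte char #2 = E2 97 BF.
Leading byte 0xE2 = 11100010 matches 1110xxxx → 3-byte sequence.
Byte 1: 0xE2 = 11100010, payload 0010 (4 bits).
Byte 2: 0x97 = 10010111 (10xxxxxx ✓), payload 010111.
Byte 3: 0xBF = 10111111 (10xxxxxx ✓), payload 111111.
Concatenate: 0010010111111111 = 0x25FF (16 bits → U+25FF).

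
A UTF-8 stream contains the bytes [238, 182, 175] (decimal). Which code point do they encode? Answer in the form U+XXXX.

U+EDAF

Leading byte 0xEE = 11101110 matches 1110xxxx → 3-byte sequence.
Byte 1: 0xEE = 11101110, payload 1110 (4 bits).
Byte 2: 0xB6 = 10110110 (10xxxxxx ✓), payload 110110.
Byte 3: 0xAF = 10101111 (10xxxxxx ✓), payload 101111.
Concatenate: 1110110110101111 = 0xEDAF (16 bits → U+EDAF).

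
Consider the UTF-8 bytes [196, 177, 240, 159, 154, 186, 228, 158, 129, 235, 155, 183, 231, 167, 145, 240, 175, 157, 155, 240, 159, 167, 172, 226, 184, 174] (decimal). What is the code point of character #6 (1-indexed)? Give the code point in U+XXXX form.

Offset 0: leading byte 0xC4 = 11000100 → 2-byte char #1 = C4 B1.
Offset 2: leading byte 0xF0 = 11110000 → 4-byte char #2 = F0 9F 9A BA.
Offset 6: leading byte 0xE4 = 11100100 → 3-byte char #3 = E4 9E 81.
Offset 9: leading byte 0xEB = 11101011 → 3-byte char #4 = EB 9B B7.
Offset 12: leading byte 0xE7 = 11100111 → 3-byte char #5 = E7 A7 91.
Offset 15: leading byte 0xF0 = 11110000 → 4-byte char #6 = F0 AF 9D 9B.
Leading byte 0xF0 = 11110000 matches 11110xxx → 4-byte sequence.
Byte 1: 0xF0 = 11110000, payload 000 (3 bits).
Byte 2: 0xAF = 10101111 (10xxxxxx ✓), payload 101111.
Byte 3: 0x9D = 10011101 (10xxxxxx ✓), payload 011101.
Byte 4: 0x9B = 10011011 (10xxxxxx ✓), payload 011011.
Concatenate: 000101111011101011011 = 0x2F75B (21 bits → U+2F75B).

U+2F75B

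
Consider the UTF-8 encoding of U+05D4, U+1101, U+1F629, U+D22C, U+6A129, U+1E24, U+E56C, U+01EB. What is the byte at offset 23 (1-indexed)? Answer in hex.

1-indexed offset 23 is 0-indexed offset 22.
U+05D4 → 2-byte form D7 94 at offsets 0–1.
U+1101 → 3-byte form E1 84 81 at offsets 2–4.
U+1F629 → 4-byte form F0 9F 98 A9 at offsets 5–8.
U+D22C → 3-byte form ED 88 AC at offsets 9–11.
U+6A129 → 4-byte form F1 AA 84 A9 at offsets 12–15.
U+1E24 → 3-byte form E1 B8 A4 at offsets 16–18.
U+E56C → 3-byte form EE 95 AC at offsets 19–21.
U+01EB → 2-byte form C7 AB at offsets 22–23.
Offset 22 falls in char 8's range; it's byte 1 of C7 AB = 0xC7.

0xC7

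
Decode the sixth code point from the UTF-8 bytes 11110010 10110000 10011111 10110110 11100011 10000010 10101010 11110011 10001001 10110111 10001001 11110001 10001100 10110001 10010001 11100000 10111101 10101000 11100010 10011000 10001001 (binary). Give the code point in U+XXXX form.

Offset 0: leading byte 0xF2 = 11110010 → 4-byte char #1 = F2 B0 9F B6.
Offset 4: leading byte 0xE3 = 11100011 → 3-byte char #2 = E3 82 AA.
Offset 7: leading byte 0xF3 = 11110011 → 4-byte char #3 = F3 89 B7 89.
Offset 11: leading byte 0xF1 = 11110001 → 4-byte char #4 = F1 8C B1 91.
Offset 15: leading byte 0xE0 = 11100000 → 3-byte char #5 = E0 BD A8.
Offset 18: leading byte 0xE2 = 11100010 → 3-byte char #6 = E2 98 89.
Leading byte 0xE2 = 11100010 matches 1110xxxx → 3-byte sequence.
Byte 1: 0xE2 = 11100010, payload 0010 (4 bits).
Byte 2: 0x98 = 10011000 (10xxxxxx ✓), payload 011000.
Byte 3: 0x89 = 10001001 (10xxxxxx ✓), payload 001001.
Concatenate: 0010011000001001 = 0x2609 (16 bits → U+2609).

U+2609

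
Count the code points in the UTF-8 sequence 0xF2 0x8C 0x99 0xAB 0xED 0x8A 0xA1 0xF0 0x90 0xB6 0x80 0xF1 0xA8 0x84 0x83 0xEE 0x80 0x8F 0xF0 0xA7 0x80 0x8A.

Byte at offset 0: 0xF2 = 11110010 → 4-byte char (#1). Advance 4.
Byte at offset 4: 0xED = 11101101 → 3-byte char (#2). Advance 3.
Byte at offset 7: 0xF0 = 11110000 → 4-byte char (#3). Advance 4.
Byte at offset 11: 0xF1 = 11110001 → 4-byte char (#4). Advance 4.
Byte at offset 15: 0xEE = 11101110 → 3-byte char (#5). Advance 3.
Byte at offset 18: 0xF0 = 11110000 → 4-byte char (#6). Advance 4.
Reached end at offset 22 after 6 code points.

6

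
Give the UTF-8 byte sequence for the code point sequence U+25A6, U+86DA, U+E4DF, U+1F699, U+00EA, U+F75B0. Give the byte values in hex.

E2 96 A6 E8 9B 9A EE 93 9F F0 9F 9A 99 C3 AA F3 B7 96 B0

U+25A6: 3-byte form → E2 96 A6.
U+86DA: 3-byte form → E8 9B 9A.
U+E4DF: 3-byte form → EE 93 9F.
U+1F699: 4-byte form → F0 9F 9A 99.
U+00EA: 2-byte form → C3 AA.
U+F75B0: 4-byte form → F3 B7 96 B0.
Concatenated (19 bytes): E2 96 A6 E8 9B 9A EE 93 9F F0 9F 9A 99 C3 AA F3 B7 96 B0.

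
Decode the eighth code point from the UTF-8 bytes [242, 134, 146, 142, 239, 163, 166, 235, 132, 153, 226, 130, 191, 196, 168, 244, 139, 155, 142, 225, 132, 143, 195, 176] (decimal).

Offset 0: leading byte 0xF2 = 11110010 → 4-byte char #1 = F2 86 92 8E.
Offset 4: leading byte 0xEF = 11101111 → 3-byte char #2 = EF A3 A6.
Offset 7: leading byte 0xEB = 11101011 → 3-byte char #3 = EB 84 99.
Offset 10: leading byte 0xE2 = 11100010 → 3-byte char #4 = E2 82 BF.
Offset 13: leading byte 0xC4 = 11000100 → 2-byte char #5 = C4 A8.
Offset 15: leading byte 0xF4 = 11110100 → 4-byte char #6 = F4 8B 9B 8E.
Offset 19: leading byte 0xE1 = 11100001 → 3-byte char #7 = E1 84 8F.
Offset 22: leading byte 0xC3 = 11000011 → 2-byte char #8 = C3 B0.
Leading byte 0xC3 = 11000011 matches 110xxxxx → 2-byte sequence.
Byte 1: 0xC3 = 11000011, payload 00011 (5 bits).
Byte 2: 0xB0 = 10110000 (10xxxxxx ✓), payload 110000.
Concatenate: 00011110000 = 0xF0 (11 bits → U+00F0).

U+00F0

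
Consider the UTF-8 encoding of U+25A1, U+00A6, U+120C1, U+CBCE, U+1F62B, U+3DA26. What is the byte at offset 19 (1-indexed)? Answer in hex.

1-indexed offset 19 is 0-indexed offset 18.
U+25A1 → 3-byte form E2 96 A1 at offsets 0–2.
U+00A6 → 2-byte form C2 A6 at offsets 3–4.
U+120C1 → 4-byte form F0 92 83 81 at offsets 5–8.
U+CBCE → 3-byte form EC AF 8E at offsets 9–11.
U+1F62B → 4-byte form F0 9F 98 AB at offsets 12–15.
U+3DA26 → 4-byte form F0 BD A8 A6 at offsets 16–19.
Offset 18 falls in char 6's range; it's byte 3 of F0 BD A8 A6 = 0xA8.

0xA8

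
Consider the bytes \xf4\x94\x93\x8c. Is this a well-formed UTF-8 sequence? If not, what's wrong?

Leading byte 0xF4 = 11110100 → 4-byte form.
Payload = 0x1144CC, which exceeds U+10FFFF, the maximum Unicode code point. (Leading bytes F5–FF, or F4 followed by ≥ 0x90, are invalid.)

invalid (encodes a value above U+10FFFF)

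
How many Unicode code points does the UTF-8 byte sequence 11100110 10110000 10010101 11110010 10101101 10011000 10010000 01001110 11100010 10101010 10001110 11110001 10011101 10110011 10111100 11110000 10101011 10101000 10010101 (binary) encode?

6

Byte at offset 0: 0xE6 = 11100110 → 3-byte char (#1). Advance 3.
Byte at offset 3: 0xF2 = 11110010 → 4-byte char (#2). Advance 4.
Byte at offset 7: 0x4E = 01001110 → 1-byte char (#3). Advance 1.
Byte at offset 8: 0xE2 = 11100010 → 3-byte char (#4). Advance 3.
Byte at offset 11: 0xF1 = 11110001 → 4-byte char (#5). Advance 4.
Byte at offset 15: 0xF0 = 11110000 → 4-byte char (#6). Advance 4.
Reached end at offset 19 after 6 code points.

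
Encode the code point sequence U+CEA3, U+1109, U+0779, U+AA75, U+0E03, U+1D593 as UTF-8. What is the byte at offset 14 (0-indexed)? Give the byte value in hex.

0xF0

U+CEA3 → 3-byte form EC BA A3 at offsets 0–2.
U+1109 → 3-byte form E1 84 89 at offsets 3–5.
U+0779 → 2-byte form DD B9 at offsets 6–7.
U+AA75 → 3-byte form EA A9 B5 at offsets 8–10.
U+0E03 → 3-byte form E0 B8 83 at offsets 11–13.
U+1D593 → 4-byte form F0 9D 96 93 at offsets 14–17.
Offset 14 falls in char 6's range; it's byte 1 of F0 9D 96 93 = 0xF0.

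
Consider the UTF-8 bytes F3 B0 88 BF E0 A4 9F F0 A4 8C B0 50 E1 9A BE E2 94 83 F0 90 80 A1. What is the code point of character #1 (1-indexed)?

Offset 0: leading byte 0xF3 = 11110011 → 4-byte char #1 = F3 B0 88 BF.
Leading byte 0xF3 = 11110011 matches 11110xxx → 4-byte sequence.
Byte 1: 0xF3 = 11110011, payload 011 (3 bits).
Byte 2: 0xB0 = 10110000 (10xxxxxx ✓), payload 110000.
Byte 3: 0x88 = 10001000 (10xxxxxx ✓), payload 001000.
Byte 4: 0xBF = 10111111 (10xxxxxx ✓), payload 111111.
Concatenate: 011110000001000111111 = 0xF023F (21 bits → U+F023F).

U+F023F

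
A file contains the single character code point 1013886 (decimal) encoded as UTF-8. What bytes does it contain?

U+F787E = 0xF787E = 1013886 decimal. In range U+10000–U+10FFFF → 4-byte form: 11110xxx 10xxxxxx 10xxxxxx 10xxxxxx.
Binary (21 bits): 011110111100001111110.
Split 3+6+6+6: 011 | 110111 | 100001 | 111110.
Byte 1: 11110011 = 0xF3.
Byte 2: 10110111 = 0xB7.
Byte 3: 10100001 = 0xA1.
Byte 4: 10111110 = 0xBE.

F3 B7 A1 BE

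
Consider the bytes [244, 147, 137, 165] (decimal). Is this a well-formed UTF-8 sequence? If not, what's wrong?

Leading byte 0xF4 = 11110100 → 4-byte form.
Payload = 0x113265, which exceeds U+10FFFF, the maximum Unicode code point. (Leading bytes F5–FF, or F4 followed by ≥ 0x90, are invalid.)

invalid (encodes a value above U+10FFFF)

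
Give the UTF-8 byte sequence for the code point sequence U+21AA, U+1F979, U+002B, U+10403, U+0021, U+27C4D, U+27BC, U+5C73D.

E2 86 AA F0 9F A5 B9 2B F0 90 90 83 21 F0 A7 B1 8D E2 9E BC F1 9C 9C BD

U+21AA: 3-byte form → E2 86 AA.
U+1F979: 4-byte form → F0 9F A5 B9.
U+002B: 1-byte form → 2B.
U+10403: 4-byte form → F0 90 90 83.
U+0021: 1-byte form → 21.
U+27C4D: 4-byte form → F0 A7 B1 8D.
U+27BC: 3-byte form → E2 9E BC.
U+5C73D: 4-byte form → F1 9C 9C BD.
Concatenated (24 bytes): E2 86 AA F0 9F A5 B9 2B F0 90 90 83 21 F0 A7 B1 8D E2 9E BC F1 9C 9C BD.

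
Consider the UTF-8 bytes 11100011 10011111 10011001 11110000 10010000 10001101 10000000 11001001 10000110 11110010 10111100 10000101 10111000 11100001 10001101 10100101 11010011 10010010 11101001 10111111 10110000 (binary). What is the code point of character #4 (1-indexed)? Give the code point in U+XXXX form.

Offset 0: leading byte 0xE3 = 11100011 → 3-byte char #1 = E3 9F 99.
Offset 3: leading byte 0xF0 = 11110000 → 4-byte char #2 = F0 90 8D 80.
Offset 7: leading byte 0xC9 = 11001001 → 2-byte char #3 = C9 86.
Offset 9: leading byte 0xF2 = 11110010 → 4-byte char #4 = F2 BC 85 B8.
Leading byte 0xF2 = 11110010 matches 11110xxx → 4-byte sequence.
Byte 1: 0xF2 = 11110010, payload 010 (3 bits).
Byte 2: 0xBC = 10111100 (10xxxxxx ✓), payload 111100.
Byte 3: 0x85 = 10000101 (10xxxxxx ✓), payload 000101.
Byte 4: 0xB8 = 10111000 (10xxxxxx ✓), payload 111000.
Concatenate: 010111100000101111000 = 0xBC178 (21 bits → U+BC178).

U+BC178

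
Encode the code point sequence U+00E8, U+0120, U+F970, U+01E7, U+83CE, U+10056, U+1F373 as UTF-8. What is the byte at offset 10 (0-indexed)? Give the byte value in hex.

U+00E8 → 2-byte form C3 A8 at offsets 0–1.
U+0120 → 2-byte form C4 A0 at offsets 2–3.
U+F970 → 3-byte form EF A5 B0 at offsets 4–6.
U+01E7 → 2-byte form C7 A7 at offsets 7–8.
U+83CE → 3-byte form E8 8F 8E at offsets 9–11.
Offset 10 falls in char 5's range; it's byte 2 of E8 8F 8E = 0x8F.

0x8F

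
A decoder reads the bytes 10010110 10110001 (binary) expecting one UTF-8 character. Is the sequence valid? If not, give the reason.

Byte 0x96 = 10010110 has the form 10xxxxxx — a continuation byte — but there is no preceding leading byte.

invalid (continuation byte with no leading byte)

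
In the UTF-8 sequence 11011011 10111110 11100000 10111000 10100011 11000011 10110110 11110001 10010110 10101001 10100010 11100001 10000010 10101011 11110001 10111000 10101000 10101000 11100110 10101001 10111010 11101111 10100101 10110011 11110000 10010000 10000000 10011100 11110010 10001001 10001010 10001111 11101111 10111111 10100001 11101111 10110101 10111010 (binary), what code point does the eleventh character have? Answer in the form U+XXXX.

Offset 0: leading byte 0xDB = 11011011 → 2-byte char #1 = DB BE.
Offset 2: leading byte 0xE0 = 11100000 → 3-byte char #2 = E0 B8 A3.
Offset 5: leading byte 0xC3 = 11000011 → 2-byte char #3 = C3 B6.
Offset 7: leading byte 0xF1 = 11110001 → 4-byte char #4 = F1 96 A9 A2.
Offset 11: leading byte 0xE1 = 11100001 → 3-byte char #5 = E1 82 AB.
Offset 14: leading byte 0xF1 = 11110001 → 4-byte char #6 = F1 B8 A8 A8.
Offset 18: leading byte 0xE6 = 11100110 → 3-byte char #7 = E6 A9 BA.
Offset 21: leading byte 0xEF = 11101111 → 3-byte char #8 = EF A5 B3.
Offset 24: leading byte 0xF0 = 11110000 → 4-byte char #9 = F0 90 80 9C.
Offset 28: leading byte 0xF2 = 11110010 → 4-byte char #10 = F2 89 8A 8F.
Offset 32: leading byte 0xEF = 11101111 → 3-byte char #11 = EF BF A1.
Leading byte 0xEF = 11101111 matches 1110xxxx → 3-byte sequence.
Byte 1: 0xEF = 11101111, payload 1111 (4 bits).
Byte 2: 0xBF = 10111111 (10xxxxxx ✓), payload 111111.
Byte 3: 0xA1 = 10100001 (10xxxxxx ✓), payload 100001.
Concatenate: 1111111111100001 = 0xFFE1 (16 bits → U+FFE1).

U+FFE1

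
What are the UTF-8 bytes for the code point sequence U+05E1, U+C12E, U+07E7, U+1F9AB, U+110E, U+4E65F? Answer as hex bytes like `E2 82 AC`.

U+05E1: 2-byte form → D7 A1.
U+C12E: 3-byte form → EC 84 AE.
U+07E7: 2-byte form → DF A7.
U+1F9AB: 4-byte form → F0 9F A6 AB.
U+110E: 3-byte form → E1 84 8E.
U+4E65F: 4-byte form → F1 8E 99 9F.
Concatenated (18 bytes): D7 A1 EC 84 AE DF A7 F0 9F A6 AB E1 84 8E F1 8E 99 9F.

D7 A1 EC 84 AE DF A7 F0 9F A6 AB E1 84 8E F1 8E 99 9F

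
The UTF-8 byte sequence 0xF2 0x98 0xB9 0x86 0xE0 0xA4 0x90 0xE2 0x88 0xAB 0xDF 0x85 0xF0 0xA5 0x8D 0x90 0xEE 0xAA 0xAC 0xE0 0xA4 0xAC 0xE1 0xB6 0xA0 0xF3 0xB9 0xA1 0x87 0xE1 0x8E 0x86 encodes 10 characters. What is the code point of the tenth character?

Offset 0: leading byte 0xF2 = 11110010 → 4-byte char #1 = F2 98 B9 86.
Offset 4: leading byte 0xE0 = 11100000 → 3-byte char #2 = E0 A4 90.
Offset 7: leading byte 0xE2 = 11100010 → 3-byte char #3 = E2 88 AB.
Offset 10: leading byte 0xDF = 11011111 → 2-byte char #4 = DF 85.
Offset 12: leading byte 0xF0 = 11110000 → 4-byte char #5 = F0 A5 8D 90.
Offset 16: leading byte 0xEE = 11101110 → 3-byte char #6 = EE AA AC.
Offset 19: leading byte 0xE0 = 11100000 → 3-byte char #7 = E0 A4 AC.
Offset 22: leading byte 0xE1 = 11100001 → 3-byte char #8 = E1 B6 A0.
Offset 25: leading byte 0xF3 = 11110011 → 4-byte char #9 = F3 B9 A1 87.
Offset 29: leading byte 0xE1 = 11100001 → 3-byte char #10 = E1 8E 86.
Leading byte 0xE1 = 11100001 matches 1110xxxx → 3-byte sequence.
Byte 1: 0xE1 = 11100001, payload 0001 (4 bits).
Byte 2: 0x8E = 10001110 (10xxxxxx ✓), payload 001110.
Byte 3: 0x86 = 10000110 (10xxxxxx ✓), payload 000110.
Concatenate: 0001001110000110 = 0x1386 (16 bits → U+1386).

U+1386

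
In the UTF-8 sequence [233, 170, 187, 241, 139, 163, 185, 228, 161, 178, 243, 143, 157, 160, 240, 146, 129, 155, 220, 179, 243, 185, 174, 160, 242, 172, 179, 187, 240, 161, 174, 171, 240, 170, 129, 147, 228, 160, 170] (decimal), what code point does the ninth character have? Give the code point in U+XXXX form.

Offset 0: leading byte 0xE9 = 11101001 → 3-byte char #1 = E9 AA BB.
Offset 3: leading byte 0xF1 = 11110001 → 4-byte char #2 = F1 8B A3 B9.
Offset 7: leading byte 0xE4 = 11100100 → 3-byte char #3 = E4 A1 B2.
Offset 10: leading byte 0xF3 = 11110011 → 4-byte char #4 = F3 8F 9D A0.
Offset 14: leading byte 0xF0 = 11110000 → 4-byte char #5 = F0 92 81 9B.
Offset 18: leading byte 0xDC = 11011100 → 2-byte char #6 = DC B3.
Offset 20: leading byte 0xF3 = 11110011 → 4-byte char #7 = F3 B9 AE A0.
Offset 24: leading byte 0xF2 = 11110010 → 4-byte char #8 = F2 AC B3 BB.
Offset 28: leading byte 0xF0 = 11110000 → 4-byte char #9 = F0 A1 AE AB.
Leading byte 0xF0 = 11110000 matches 11110xxx → 4-byte sequence.
Byte 1: 0xF0 = 11110000, payload 000 (3 bits).
Byte 2: 0xA1 = 10100001 (10xxxxxx ✓), payload 100001.
Byte 3: 0xAE = 10101110 (10xxxxxx ✓), payload 101110.
Byte 4: 0xAB = 10101011 (10xxxxxx ✓), payload 101011.
Concatenate: 000100001101110101011 = 0x21BAB (21 bits → U+21BAB).

U+21BAB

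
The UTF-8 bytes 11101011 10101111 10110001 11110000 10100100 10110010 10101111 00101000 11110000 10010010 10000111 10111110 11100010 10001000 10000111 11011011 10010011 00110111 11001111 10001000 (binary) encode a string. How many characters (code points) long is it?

Byte at offset 0: 0xEB = 11101011 → 3-byte char (#1). Advance 3.
Byte at offset 3: 0xF0 = 11110000 → 4-byte char (#2). Advance 4.
Byte at offset 7: 0x28 = 00101000 → 1-byte char (#3). Advance 1.
Byte at offset 8: 0xF0 = 11110000 → 4-byte char (#4). Advance 4.
Byte at offset 12: 0xE2 = 11100010 → 3-byte char (#5). Advance 3.
Byte at offset 15: 0xDB = 11011011 → 2-byte char (#6). Advance 2.
Byte at offset 17: 0x37 = 00110111 → 1-byte char (#7). Advance 1.
Byte at offset 18: 0xCF = 11001111 → 2-byte char (#8). Advance 2.
Reached end at offset 20 after 8 code points.

8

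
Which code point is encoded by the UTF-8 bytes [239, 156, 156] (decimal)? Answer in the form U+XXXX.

U+F71C

Leading byte 0xEF = 11101111 matches 1110xxxx → 3-byte sequence.
Byte 1: 0xEF = 11101111, payload 1111 (4 bits).
Byte 2: 0x9C = 10011100 (10xxxxxx ✓), payload 011100.
Byte 3: 0x9C = 10011100 (10xxxxxx ✓), payload 011100.
Concatenate: 1111011100011100 = 0xF71C (16 bits → U+F71C).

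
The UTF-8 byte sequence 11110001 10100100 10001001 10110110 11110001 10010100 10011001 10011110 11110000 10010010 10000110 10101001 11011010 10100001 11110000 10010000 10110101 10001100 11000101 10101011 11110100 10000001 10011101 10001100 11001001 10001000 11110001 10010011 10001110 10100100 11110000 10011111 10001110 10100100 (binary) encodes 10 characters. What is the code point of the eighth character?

Offset 0: leading byte 0xF1 = 11110001 → 4-byte char #1 = F1 A4 89 B6.
Offset 4: leading byte 0xF1 = 11110001 → 4-byte char #2 = F1 94 99 9E.
Offset 8: leading byte 0xF0 = 11110000 → 4-byte char #3 = F0 92 86 A9.
Offset 12: leading byte 0xDA = 11011010 → 2-byte char #4 = DA A1.
Offset 14: leading byte 0xF0 = 11110000 → 4-byte char #5 = F0 90 B5 8C.
Offset 18: leading byte 0xC5 = 11000101 → 2-byte char #6 = C5 AB.
Offset 20: leading byte 0xF4 = 11110100 → 4-byte char #7 = F4 81 9D 8C.
Offset 24: leading byte 0xC9 = 11001001 → 2-byte char #8 = C9 88.
Leading byte 0xC9 = 11001001 matches 110xxxxx → 2-byte sequence.
Byte 1: 0xC9 = 11001001, payload 01001 (5 bits).
Byte 2: 0x88 = 10001000 (10xxxxxx ✓), payload 001000.
Concatenate: 01001001000 = 0x248 (11 bits → U+0248).

U+0248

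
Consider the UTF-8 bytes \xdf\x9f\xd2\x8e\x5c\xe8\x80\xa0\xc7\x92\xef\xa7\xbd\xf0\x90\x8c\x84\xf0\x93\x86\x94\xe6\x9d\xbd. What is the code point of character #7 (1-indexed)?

U+10304

Offset 0: leading byte 0xDF = 11011111 → 2-byte char #1 = DF 9F.
Offset 2: leading byte 0xD2 = 11010010 → 2-byte char #2 = D2 8E.
Offset 4: leading byte 0x5C = 01011100 → 1-byte char #3 = 5C.
Offset 5: leading byte 0xE8 = 11101000 → 3-byte char #4 = E8 80 A0.
Offset 8: leading byte 0xC7 = 11000111 → 2-byte char #5 = C7 92.
Offset 10: leading byte 0xEF = 11101111 → 3-byte char #6 = EF A7 BD.
Offset 13: leading byte 0xF0 = 11110000 → 4-byte char #7 = F0 90 8C 84.
Leading byte 0xF0 = 11110000 matches 11110xxx → 4-byte sequence.
Byte 1: 0xF0 = 11110000, payload 000 (3 bits).
Byte 2: 0x90 = 10010000 (10xxxxxx ✓), payload 010000.
Byte 3: 0x8C = 10001100 (10xxxxxx ✓), payload 001100.
Byte 4: 0x84 = 10000100 (10xxxxxx ✓), payload 000100.
Concatenate: 000010000001100000100 = 0x10304 (21 bits → U+10304).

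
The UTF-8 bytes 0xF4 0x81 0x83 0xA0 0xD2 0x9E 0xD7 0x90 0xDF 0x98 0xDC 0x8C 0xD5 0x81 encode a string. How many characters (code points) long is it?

6

Byte at offset 0: 0xF4 = 11110100 → 4-byte char (#1). Advance 4.
Byte at offset 4: 0xD2 = 11010010 → 2-byte char (#2). Advance 2.
Byte at offset 6: 0xD7 = 11010111 → 2-byte char (#3). Advance 2.
Byte at offset 8: 0xDF = 11011111 → 2-byte char (#4). Advance 2.
Byte at offset 10: 0xDC = 11011100 → 2-byte char (#5). Advance 2.
Byte at offset 12: 0xD5 = 11010101 → 2-byte char (#6). Advance 2.
Reached end at offset 14 after 6 code points.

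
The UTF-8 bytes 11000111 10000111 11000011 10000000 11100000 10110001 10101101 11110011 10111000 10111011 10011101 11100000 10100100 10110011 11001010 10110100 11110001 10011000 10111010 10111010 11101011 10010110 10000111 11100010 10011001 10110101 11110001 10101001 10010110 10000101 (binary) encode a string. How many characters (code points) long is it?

Byte at offset 0: 0xC7 = 11000111 → 2-byte char (#1). Advance 2.
Byte at offset 2: 0xC3 = 11000011 → 2-byte char (#2). Advance 2.
Byte at offset 4: 0xE0 = 11100000 → 3-byte char (#3). Advance 3.
Byte at offset 7: 0xF3 = 11110011 → 4-byte char (#4). Advance 4.
Byte at offset 11: 0xE0 = 11100000 → 3-byte char (#5). Advance 3.
Byte at offset 14: 0xCA = 11001010 → 2-byte char (#6). Advance 2.
Byte at offset 16: 0xF1 = 11110001 → 4-byte char (#7). Advance 4.
Byte at offset 20: 0xEB = 11101011 → 3-byte char (#8). Advance 3.
Byte at offset 23: 0xE2 = 11100010 → 3-byte char (#9). Advance 3.
Byte at offset 26: 0xF1 = 11110001 → 4-byte char (#10). Advance 4.
Reached end at offset 30 after 10 code points.

10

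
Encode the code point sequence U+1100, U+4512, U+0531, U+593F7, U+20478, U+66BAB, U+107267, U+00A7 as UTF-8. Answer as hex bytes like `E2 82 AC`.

U+1100: 3-byte form → E1 84 80.
U+4512: 3-byte form → E4 94 92.
U+0531: 2-byte form → D4 B1.
U+593F7: 4-byte form → F1 99 8F B7.
U+20478: 4-byte form → F0 A0 91 B8.
U+66BAB: 4-byte form → F1 A6 AE AB.
U+107267: 4-byte form → F4 87 89 A7.
U+00A7: 2-byte form → C2 A7.
Concatenated (26 bytes): E1 84 80 E4 94 92 D4 B1 F1 99 8F B7 F0 A0 91 B8 F1 A6 AE AB F4 87 89 A7 C2 A7.

E1 84 80 E4 94 92 D4 B1 F1 99 8F B7 F0 A0 91 B8 F1 A6 AE AB F4 87 89 A7 C2 A7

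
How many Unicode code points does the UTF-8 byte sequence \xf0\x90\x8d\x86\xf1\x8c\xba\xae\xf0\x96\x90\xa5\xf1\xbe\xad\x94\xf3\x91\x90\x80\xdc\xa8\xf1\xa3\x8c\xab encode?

Byte at offset 0: 0xF0 = 11110000 → 4-byte char (#1). Advance 4.
Byte at offset 4: 0xF1 = 11110001 → 4-byte char (#2). Advance 4.
Byte at offset 8: 0xF0 = 11110000 → 4-byte char (#3). Advance 4.
Byte at offset 12: 0xF1 = 11110001 → 4-byte char (#4). Advance 4.
Byte at offset 16: 0xF3 = 11110011 → 4-byte char (#5). Advance 4.
Byte at offset 20: 0xDC = 11011100 → 2-byte char (#6). Advance 2.
Byte at offset 22: 0xF1 = 11110001 → 4-byte char (#7). Advance 4.
Reached end at offset 26 after 7 code points.

7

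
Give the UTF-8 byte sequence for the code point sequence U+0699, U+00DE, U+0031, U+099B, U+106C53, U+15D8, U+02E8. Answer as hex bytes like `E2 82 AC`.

DA 99 C3 9E 31 E0 A6 9B F4 86 B1 93 E1 97 98 CB A8

U+0699: 2-byte form → DA 99.
U+00DE: 2-byte form → C3 9E.
U+0031: 1-byte form → 31.
U+099B: 3-byte form → E0 A6 9B.
U+106C53: 4-byte form → F4 86 B1 93.
U+15D8: 3-byte form → E1 97 98.
U+02E8: 2-byte form → CB A8.
Concatenated (17 bytes): DA 99 C3 9E 31 E0 A6 9B F4 86 B1 93 E1 97 98 CB A8.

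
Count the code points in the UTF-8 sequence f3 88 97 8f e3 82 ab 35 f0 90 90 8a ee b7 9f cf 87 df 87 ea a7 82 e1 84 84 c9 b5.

10

Byte at offset 0: 0xF3 = 11110011 → 4-byte char (#1). Advance 4.
Byte at offset 4: 0xE3 = 11100011 → 3-byte char (#2). Advance 3.
Byte at offset 7: 0x35 = 00110101 → 1-byte char (#3). Advance 1.
Byte at offset 8: 0xF0 = 11110000 → 4-byte char (#4). Advance 4.
Byte at offset 12: 0xEE = 11101110 → 3-byte char (#5). Advance 3.
Byte at offset 15: 0xCF = 11001111 → 2-byte char (#6). Advance 2.
Byte at offset 17: 0xDF = 11011111 → 2-byte char (#7). Advance 2.
Byte at offset 19: 0xEA = 11101010 → 3-byte char (#8). Advance 3.
Byte at offset 22: 0xE1 = 11100001 → 3-byte char (#9). Advance 3.
Byte at offset 25: 0xC9 = 11001001 → 2-byte char (#10). Advance 2.
Reached end at offset 27 after 10 code points.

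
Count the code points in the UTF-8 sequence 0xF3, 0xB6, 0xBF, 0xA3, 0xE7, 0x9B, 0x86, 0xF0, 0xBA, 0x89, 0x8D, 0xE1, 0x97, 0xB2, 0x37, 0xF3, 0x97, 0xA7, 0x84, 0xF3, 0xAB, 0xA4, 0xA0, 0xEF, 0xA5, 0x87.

8

Byte at offset 0: 0xF3 = 11110011 → 4-byte char (#1). Advance 4.
Byte at offset 4: 0xE7 = 11100111 → 3-byte char (#2). Advance 3.
Byte at offset 7: 0xF0 = 11110000 → 4-byte char (#3). Advance 4.
Byte at offset 11: 0xE1 = 11100001 → 3-byte char (#4). Advance 3.
Byte at offset 14: 0x37 = 00110111 → 1-byte char (#5). Advance 1.
Byte at offset 15: 0xF3 = 11110011 → 4-byte char (#6). Advance 4.
Byte at offset 19: 0xF3 = 11110011 → 4-byte char (#7). Advance 4.
Byte at offset 23: 0xEF = 11101111 → 3-byte char (#8). Advance 3.
Reached end at offset 26 after 8 code points.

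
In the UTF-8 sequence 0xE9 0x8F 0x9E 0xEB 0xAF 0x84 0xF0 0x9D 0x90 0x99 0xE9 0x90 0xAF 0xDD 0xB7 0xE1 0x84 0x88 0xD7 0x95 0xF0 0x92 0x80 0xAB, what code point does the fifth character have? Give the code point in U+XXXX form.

Offset 0: leading byte 0xE9 = 11101001 → 3-byte char #1 = E9 8F 9E.
Offset 3: leading byte 0xEB = 11101011 → 3-byte char #2 = EB AF 84.
Offset 6: leading byte 0xF0 = 11110000 → 4-byte char #3 = F0 9D 90 99.
Offset 10: leading byte 0xE9 = 11101001 → 3-byte char #4 = E9 90 AF.
Offset 13: leading byte 0xDD = 11011101 → 2-byte char #5 = DD B7.
Leading byte 0xDD = 11011101 matches 110xxxxx → 2-byte sequence.
Byte 1: 0xDD = 11011101, payload 11101 (5 bits).
Byte 2: 0xB7 = 10110111 (10xxxxxx ✓), payload 110111.
Concatenate: 11101110111 = 0x777 (11 bits → U+0777).

U+0777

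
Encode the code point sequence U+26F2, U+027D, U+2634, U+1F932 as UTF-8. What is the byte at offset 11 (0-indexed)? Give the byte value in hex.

U+26F2 → 3-byte form E2 9B B2 at offsets 0–2.
U+027D → 2-byte form C9 BD at offsets 3–4.
U+2634 → 3-byte form E2 98 B4 at offsets 5–7.
U+1F932 → 4-byte form F0 9F A4 B2 at offsets 8–11.
Offset 11 falls in char 4's range; it's byte 4 of F0 9F A4 B2 = 0xB2.

0xB2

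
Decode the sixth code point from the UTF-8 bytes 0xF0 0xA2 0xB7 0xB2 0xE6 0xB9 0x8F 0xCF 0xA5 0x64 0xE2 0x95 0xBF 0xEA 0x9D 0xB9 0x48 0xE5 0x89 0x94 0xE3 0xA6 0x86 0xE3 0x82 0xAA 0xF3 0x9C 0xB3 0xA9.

U+A779

Offset 0: leading byte 0xF0 = 11110000 → 4-byte char #1 = F0 A2 B7 B2.
Offset 4: leading byte 0xE6 = 11100110 → 3-byte char #2 = E6 B9 8F.
Offset 7: leading byte 0xCF = 11001111 → 2-byte char #3 = CF A5.
Offset 9: leading byte 0x64 = 01100100 → 1-byte char #4 = 64.
Offset 10: leading byte 0xE2 = 11100010 → 3-byte char #5 = E2 95 BF.
Offset 13: leading byte 0xEA = 11101010 → 3-byte char #6 = EA 9D B9.
Leading byte 0xEA = 11101010 matches 1110xxxx → 3-byte sequence.
Byte 1: 0xEA = 11101010, payload 1010 (4 bits).
Byte 2: 0x9D = 10011101 (10xxxxxx ✓), payload 011101.
Byte 3: 0xB9 = 10111001 (10xxxxxx ✓), payload 111001.
Concatenate: 1010011101111001 = 0xA779 (16 bits → U+A779).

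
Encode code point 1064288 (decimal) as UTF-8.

U+103D60 = 0x103D60 = 1064288 decimal. In range U+10000–U+10FFFF → 4-byte form: 11110xxx 10xxxxxx 10xxxxxx 10xxxxxx.
Binary (21 bits): 100000011110101100000.
Split 3+6+6+6: 100 | 000011 | 110101 | 100000.
Byte 1: 11110100 = 0xF4.
Byte 2: 10000011 = 0x83.
Byte 3: 10110101 = 0xB5.
Byte 4: 10100000 = 0xA0.

F4 83 B5 A0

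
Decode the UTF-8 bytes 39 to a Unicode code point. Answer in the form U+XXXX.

U+0039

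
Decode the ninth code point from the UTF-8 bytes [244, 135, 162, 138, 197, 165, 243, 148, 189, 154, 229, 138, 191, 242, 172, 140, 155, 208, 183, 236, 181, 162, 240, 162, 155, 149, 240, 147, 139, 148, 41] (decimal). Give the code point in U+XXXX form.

U+132D4

Offset 0: leading byte 0xF4 = 11110100 → 4-byte char #1 = F4 87 A2 8A.
Offset 4: leading byte 0xC5 = 11000101 → 2-byte char #2 = C5 A5.
Offset 6: leading byte 0xF3 = 11110011 → 4-byte char #3 = F3 94 BD 9A.
Offset 10: leading byte 0xE5 = 11100101 → 3-byte char #4 = E5 8A BF.
Offset 13: leading byte 0xF2 = 11110010 → 4-byte char #5 = F2 AC 8C 9B.
Offset 17: leading byte 0xD0 = 11010000 → 2-byte char #6 = D0 B7.
Offset 19: leading byte 0xEC = 11101100 → 3-byte char #7 = EC B5 A2.
Offset 22: leading byte 0xF0 = 11110000 → 4-byte char #8 = F0 A2 9B 95.
Offset 26: leading byte 0xF0 = 11110000 → 4-byte char #9 = F0 93 8B 94.
Leading byte 0xF0 = 11110000 matches 11110xxx → 4-byte sequence.
Byte 1: 0xF0 = 11110000, payload 000 (3 bits).
Byte 2: 0x93 = 10010011 (10xxxxxx ✓), payload 010011.
Byte 3: 0x8B = 10001011 (10xxxxxx ✓), payload 001011.
Byte 4: 0x94 = 10010100 (10xxxxxx ✓), payload 010100.
Concatenate: 000010011001011010100 = 0x132D4 (21 bits → U+132D4).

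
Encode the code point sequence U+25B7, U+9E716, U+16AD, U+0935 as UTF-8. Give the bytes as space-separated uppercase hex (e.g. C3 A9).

E2 96 B7 F2 9E 9C 96 E1 9A AD E0 A4 B5

U+25B7: 3-byte form → E2 96 B7.
U+9E716: 4-byte form → F2 9E 9C 96.
U+16AD: 3-byte form → E1 9A AD.
U+0935: 3-byte form → E0 A4 B5.
Concatenated (13 bytes): E2 96 B7 F2 9E 9C 96 E1 9A AD E0 A4 B5.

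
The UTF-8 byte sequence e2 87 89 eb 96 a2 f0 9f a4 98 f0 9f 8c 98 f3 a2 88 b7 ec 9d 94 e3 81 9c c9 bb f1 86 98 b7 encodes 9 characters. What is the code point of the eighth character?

Offset 0: leading byte 0xE2 = 11100010 → 3-byte char #1 = E2 87 89.
Offset 3: leading byte 0xEB = 11101011 → 3-byte char #2 = EB 96 A2.
Offset 6: leading byte 0xF0 = 11110000 → 4-byte char #3 = F0 9F A4 98.
Offset 10: leading byte 0xF0 = 11110000 → 4-byte char #4 = F0 9F 8C 98.
Offset 14: leading byte 0xF3 = 11110011 → 4-byte char #5 = F3 A2 88 B7.
Offset 18: leading byte 0xEC = 11101100 → 3-byte char #6 = EC 9D 94.
Offset 21: leading byte 0xE3 = 11100011 → 3-byte char #7 = E3 81 9C.
Offset 24: leading byte 0xC9 = 11001001 → 2-byte char #8 = C9 BB.
Leading byte 0xC9 = 11001001 matches 110xxxxx → 2-byte sequence.
Byte 1: 0xC9 = 11001001, payload 01001 (5 bits).
Byte 2: 0xBB = 10111011 (10xxxxxx ✓), payload 111011.
Concatenate: 01001111011 = 0x27B (11 bits → U+027B).

U+027B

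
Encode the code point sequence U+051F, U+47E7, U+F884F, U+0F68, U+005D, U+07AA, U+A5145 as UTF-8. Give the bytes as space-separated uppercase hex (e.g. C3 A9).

D4 9F E4 9F A7 F3 B8 A1 8F E0 BD A8 5D DE AA F2 A5 85 85

U+051F: 2-byte form → D4 9F.
U+47E7: 3-byte form → E4 9F A7.
U+F884F: 4-byte form → F3 B8 A1 8F.
U+0F68: 3-byte form → E0 BD A8.
U+005D: 1-byte form → 5D.
U+07AA: 2-byte form → DE AA.
U+A5145: 4-byte form → F2 A5 85 85.
Concatenated (19 bytes): D4 9F E4 9F A7 F3 B8 A1 8F E0 BD A8 5D DE AA F2 A5 85 85.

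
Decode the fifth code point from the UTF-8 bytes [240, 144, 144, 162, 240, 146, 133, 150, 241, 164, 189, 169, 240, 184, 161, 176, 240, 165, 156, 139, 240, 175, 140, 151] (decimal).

Offset 0: leading byte 0xF0 = 11110000 → 4-byte char #1 = F0 90 90 A2.
Offset 4: leading byte 0xF0 = 11110000 → 4-byte char #2 = F0 92 85 96.
Offset 8: leading byte 0xF1 = 11110001 → 4-byte char #3 = F1 A4 BD A9.
Offset 12: leading byte 0xF0 = 11110000 → 4-byte char #4 = F0 B8 A1 B0.
Offset 16: leading byte 0xF0 = 11110000 → 4-byte char #5 = F0 A5 9C 8B.
Leading byte 0xF0 = 11110000 matches 11110xxx → 4-byte sequence.
Byte 1: 0xF0 = 11110000, payload 000 (3 bits).
Byte 2: 0xA5 = 10100101 (10xxxxxx ✓), payload 100101.
Byte 3: 0x9C = 10011100 (10xxxxxx ✓), payload 011100.
Byte 4: 0x8B = 10001011 (10xxxxxx ✓), payload 001011.
Concatenate: 000100101011100001011 = 0x2570B (21 bits → U+2570B).

U+2570B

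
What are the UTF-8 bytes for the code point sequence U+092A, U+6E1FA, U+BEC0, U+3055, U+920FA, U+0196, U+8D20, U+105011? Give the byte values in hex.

U+092A: 3-byte form → E0 A4 AA.
U+6E1FA: 4-byte form → F1 AE 87 BA.
U+BEC0: 3-byte form → EB BB 80.
U+3055: 3-byte form → E3 81 95.
U+920FA: 4-byte form → F2 92 83 BA.
U+0196: 2-byte form → C6 96.
U+8D20: 3-byte form → E8 B4 A0.
U+105011: 4-byte form → F4 85 80 91.
Concatenated (26 bytes): E0 A4 AA F1 AE 87 BA EB BB 80 E3 81 95 F2 92 83 BA C6 96 E8 B4 A0 F4 85 80 91.

E0 A4 AA F1 AE 87 BA EB BB 80 E3 81 95 F2 92 83 BA C6 96 E8 B4 A0 F4 85 80 91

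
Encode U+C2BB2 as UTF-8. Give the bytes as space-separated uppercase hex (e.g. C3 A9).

U+C2BB2 = 0xC2BB2 = 797618 decimal. In range U+10000–U+10FFFF → 4-byte form: 11110xxx 10xxxxxx 10xxxxxx 10xxxxxx.
Binary (21 bits): 011000010101110110010.
Split 3+6+6+6: 011 | 000010 | 101110 | 110010.
Byte 1: 11110011 = 0xF3.
Byte 2: 10000010 = 0x82.
Byte 3: 10101110 = 0xAE.
Byte 4: 10110010 = 0xB2.

F3 82 AE B2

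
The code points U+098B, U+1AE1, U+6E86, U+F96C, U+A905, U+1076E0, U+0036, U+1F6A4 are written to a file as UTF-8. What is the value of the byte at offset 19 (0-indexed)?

U+098B → 3-byte form E0 A6 8B at offsets 0–2.
U+1AE1 → 3-byte form E1 AB A1 at offsets 3–5.
U+6E86 → 3-byte form E6 BA 86 at offsets 6–8.
U+F96C → 3-byte form EF A5 AC at offsets 9–11.
U+A905 → 3-byte form EA A4 85 at offsets 12–14.
U+1076E0 → 4-byte form F4 87 9B A0 at offsets 15–18.
U+0036 → 1-byte form 36 at offsets 19–19.
Offset 19 falls in char 7's range; it's byte 1 of 36 = 0x36.

0x36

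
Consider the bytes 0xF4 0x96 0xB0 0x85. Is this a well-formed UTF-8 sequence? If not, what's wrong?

invalid (encodes a value above U+10FFFF)

Leading byte 0xF4 = 11110100 → 4-byte form.
Payload = 0x116C05, which exceeds U+10FFFF, the maximum Unicode code point. (Leading bytes F5–FF, or F4 followed by ≥ 0x90, are invalid.)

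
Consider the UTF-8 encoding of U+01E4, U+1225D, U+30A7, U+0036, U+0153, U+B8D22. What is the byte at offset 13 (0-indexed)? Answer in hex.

0xB8

U+01E4 → 2-byte form C7 A4 at offsets 0–1.
U+1225D → 4-byte form F0 92 89 9D at offsets 2–5.
U+30A7 → 3-byte form E3 82 A7 at offsets 6–8.
U+0036 → 1-byte form 36 at offsets 9–9.
U+0153 → 2-byte form C5 93 at offsets 10–11.
U+B8D22 → 4-byte form F2 B8 B4 A2 at offsets 12–15.
Offset 13 falls in char 6's range; it's byte 2 of F2 B8 B4 A2 = 0xB8.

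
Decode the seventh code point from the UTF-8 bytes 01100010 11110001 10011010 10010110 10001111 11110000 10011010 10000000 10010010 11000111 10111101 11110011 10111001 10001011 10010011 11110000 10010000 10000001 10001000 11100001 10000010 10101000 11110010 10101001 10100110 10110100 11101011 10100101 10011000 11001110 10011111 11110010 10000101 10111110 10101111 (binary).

U+10A8

Offset 0: leading byte 0x62 = 01100010 → 1-byte char #1 = 62.
Offset 1: leading byte 0xF1 = 11110001 → 4-byte char #2 = F1 9A 96 8F.
Offset 5: leading byte 0xF0 = 11110000 → 4-byte char #3 = F0 9A 80 92.
Offset 9: leading byte 0xC7 = 11000111 → 2-byte char #4 = C7 BD.
Offset 11: leading byte 0xF3 = 11110011 → 4-byte char #5 = F3 B9 8B 93.
Offset 15: leading byte 0xF0 = 11110000 → 4-byte char #6 = F0 90 81 88.
Offset 19: leading byte 0xE1 = 11100001 → 3-byte char #7 = E1 82 A8.
Leading byte 0xE1 = 11100001 matches 1110xxxx → 3-byte sequence.
Byte 1: 0xE1 = 11100001, payload 0001 (4 bits).
Byte 2: 0x82 = 10000010 (10xxxxxx ✓), payload 000010.
Byte 3: 0xA8 = 10101000 (10xxxxxx ✓), payload 101000.
Concatenate: 0001000010101000 = 0x10A8 (16 bits → U+10A8).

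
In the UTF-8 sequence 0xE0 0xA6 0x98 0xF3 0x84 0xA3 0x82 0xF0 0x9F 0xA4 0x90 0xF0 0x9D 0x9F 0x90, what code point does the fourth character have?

Offset 0: leading byte 0xE0 = 11100000 → 3-byte char #1 = E0 A6 98.
Offset 3: leading byte 0xF3 = 11110011 → 4-byte char #2 = F3 84 A3 82.
Offset 7: leading byte 0xF0 = 11110000 → 4-byte char #3 = F0 9F A4 90.
Offset 11: leading byte 0xF0 = 11110000 → 4-byte char #4 = F0 9D 9F 90.
Leading byte 0xF0 = 11110000 matches 11110xxx → 4-byte sequence.
Byte 1: 0xF0 = 11110000, payload 000 (3 bits).
Byte 2: 0x9D = 10011101 (10xxxxxx ✓), payload 011101.
Byte 3: 0x9F = 10011111 (10xxxxxx ✓), payload 011111.
Byte 4: 0x90 = 10010000 (10xxxxxx ✓), payload 010000.
Concatenate: 000011101011111010000 = 0x1D7D0 (21 bits → U+1D7D0).

U+1D7D0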